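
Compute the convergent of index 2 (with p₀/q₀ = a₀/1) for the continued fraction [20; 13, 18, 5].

Using pₖ = aₖpₖ₋₁ + pₖ₋₂, qₖ = aₖqₖ₋₁ + qₖ₋₂ (with p₋₁=1, p₋₂=0, q₋₁=0, q₋₂=1):
  k=0: a=20, p=20, q=1
  k=1: a=13, p=261, q=13
  k=2: a=18, p=4718, q=235

4718/235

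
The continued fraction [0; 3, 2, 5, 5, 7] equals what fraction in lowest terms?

410/1417

Fold from the inside: start with 7/1.
  5 + 1/7 = 36/7
  5 + 7/36 = 187/36
  2 + 36/187 = 410/187
  3 + 187/410 = 1417/410
  0 + 410/1417 = 410/1417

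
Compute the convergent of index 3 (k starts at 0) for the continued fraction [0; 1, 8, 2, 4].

Using pₖ = aₖpₖ₋₁ + pₖ₋₂, qₖ = aₖqₖ₋₁ + qₖ₋₂ (with p₋₁=1, p₋₂=0, q₋₁=0, q₋₂=1):
  k=0: a=0, p=0, q=1
  k=1: a=1, p=1, q=1
  k=2: a=8, p=8, q=9
  k=3: a=2, p=17, q=19

17/19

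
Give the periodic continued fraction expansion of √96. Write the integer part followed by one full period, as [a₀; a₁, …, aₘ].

a₀ = ⌊√96⌋ = 9.
With m₀=0, d₀=1 and mₖ₊₁ = dₖaₖ − mₖ, dₖ₊₁ = (n − mₖ₊₁²)/dₖ, aₖ₊₁ = ⌊(a₀+mₖ₊₁)/dₖ₊₁⌋:
  k=1: m=9, d=15, a=1
  k=2: m=6, d=4, a=3
  k=3: m=6, d=15, a=1
  k=4: m=9, d=1, a=18
d=1 and a=2a₀=18 at k=4, so the next step gives (m, d) = (9, 15) again — its k=1 value — and the period has length 4.

[9; 1, 3, 1, 18]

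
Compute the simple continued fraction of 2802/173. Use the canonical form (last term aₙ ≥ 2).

2802 = 16*173 + 34
173 = 5*34 + 3
34 = 11*3 + 1
3 = 3*1 + 0  (stop)
So 2802/173 = [16; 5, 11, 3].

[16; 5, 11, 3]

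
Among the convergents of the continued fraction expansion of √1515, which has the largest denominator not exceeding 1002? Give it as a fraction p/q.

√1515 = [38; 1, 11, 1, 76, …] (period length 4).
Convergents:
  p_0/q_0 = 38/1
  p_1/q_1 = 39/1
  p_2/q_2 = 467/12
  p_3/q_3 = 506/13
  p_4/q_4 = 38923/1000
  p_5/q_5 = 39429/1013
q_4 = 1000 ≤ 1002 < 1013 = q_5, so the answer is 38923/1000.

38923/1000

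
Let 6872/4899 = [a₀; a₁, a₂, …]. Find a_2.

2

6872 = 1·4899 + 1973   →  a_0 = 1
4899 = 2·1973 + 953   →  a_1 = 2
1973 = 2·953 + 67   →  a_2 = 2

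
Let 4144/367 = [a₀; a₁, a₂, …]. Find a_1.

4144 = 11·367 + 107   →  a_0 = 11
367 = 3·107 + 46   →  a_1 = 3

3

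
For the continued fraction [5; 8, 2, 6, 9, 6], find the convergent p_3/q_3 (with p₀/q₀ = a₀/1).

563/110

Using pₖ = aₖpₖ₋₁ + pₖ₋₂, qₖ = aₖqₖ₋₁ + qₖ₋₂ (with p₋₁=1, p₋₂=0, q₋₁=0, q₋₂=1):
  k=0: a=5, p=5, q=1
  k=1: a=8, p=41, q=8
  k=2: a=2, p=87, q=17
  k=3: a=6, p=563, q=110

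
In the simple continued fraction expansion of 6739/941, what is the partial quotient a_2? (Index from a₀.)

6739 = 7·941 + 152   →  a_0 = 7
941 = 6·152 + 29   →  a_1 = 6
152 = 5·29 + 7   →  a_2 = 5

5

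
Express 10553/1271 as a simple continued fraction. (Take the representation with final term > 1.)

[8; 3, 3, 3, 7, 2, 2]

10553 = 8*1271 + 385
1271 = 3*385 + 116
385 = 3*116 + 37
116 = 3*37 + 5
37 = 7*5 + 2
5 = 2*2 + 1
2 = 2*1 + 0  (stop)
So 10553/1271 = [8; 3, 3, 3, 7, 2, 2].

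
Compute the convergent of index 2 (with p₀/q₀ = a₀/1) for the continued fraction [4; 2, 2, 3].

22/5

Using pₖ = aₖpₖ₋₁ + pₖ₋₂, qₖ = aₖqₖ₋₁ + qₖ₋₂ (with p₋₁=1, p₋₂=0, q₋₁=0, q₋₂=1):
  k=0: a=4, p=4, q=1
  k=1: a=2, p=9, q=2
  k=2: a=2, p=22, q=5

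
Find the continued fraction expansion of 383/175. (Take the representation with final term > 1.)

383 = 2×175 + 33
175 = 5×33 + 10
33 = 3×10 + 3
10 = 3×3 + 1
3 = 3×1 + 0  (stop)
So 383/175 = [2; 5, 3, 3, 3].

[2; 5, 3, 3, 3]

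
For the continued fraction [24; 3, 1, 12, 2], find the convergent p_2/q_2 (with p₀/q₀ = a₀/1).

97/4

Using pₖ = aₖpₖ₋₁ + pₖ₋₂, qₖ = aₖqₖ₋₁ + qₖ₋₂ (with p₋₁=1, p₋₂=0, q₋₁=0, q₋₂=1):
  k=0: a=24, p=24, q=1
  k=1: a=3, p=73, q=3
  k=2: a=1, p=97, q=4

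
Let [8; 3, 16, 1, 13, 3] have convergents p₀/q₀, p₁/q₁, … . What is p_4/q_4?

6037/725

Using pₖ = aₖpₖ₋₁ + pₖ₋₂, qₖ = aₖqₖ₋₁ + qₖ₋₂ (with p₋₁=1, p₋₂=0, q₋₁=0, q₋₂=1):
  k=0: a=8, p=8, q=1
  k=1: a=3, p=25, q=3
  k=2: a=16, p=408, q=49
  k=3: a=1, p=433, q=52
  k=4: a=13, p=6037, q=725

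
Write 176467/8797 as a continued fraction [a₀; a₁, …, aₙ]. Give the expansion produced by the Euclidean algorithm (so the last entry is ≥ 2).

176467 = 20·8797 + 527
8797 = 16·527 + 365
527 = 1·365 + 162
365 = 2·162 + 41
162 = 3·41 + 39
41 = 1·39 + 2
39 = 19·2 + 1
2 = 2·1 + 0  (stop)
So 176467/8797 = [20; 16, 1, 2, 3, 1, 19, 2].

[20; 16, 1, 2, 3, 1, 19, 2]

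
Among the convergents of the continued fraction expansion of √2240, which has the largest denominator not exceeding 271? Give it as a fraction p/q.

10081/213

√2240 = [47; 3, 23, 3, 94, …] (period length 4).
Convergents:
  p_0/q_0 = 47/1
  p_1/q_1 = 142/3
  p_2/q_2 = 3313/70
  p_3/q_3 = 10081/213
  p_4/q_4 = 950927/20092
q_3 = 213 ≤ 271 < 20092 = q_4, so the answer is 10081/213.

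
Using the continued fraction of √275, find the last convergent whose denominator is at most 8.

116/7

√275 = [16; 1, 1, 2, 1, 1, 32, …] (period length 6).
Convergents:
  p_0/q_0 = 16/1
  p_1/q_1 = 17/1
  p_2/q_2 = 33/2
  p_3/q_3 = 83/5
  p_4/q_4 = 116/7
  p_5/q_5 = 199/12
q_4 = 7 ≤ 8 < 12 = q_5, so the answer is 116/7.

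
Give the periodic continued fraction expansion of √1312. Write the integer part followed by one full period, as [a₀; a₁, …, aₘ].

a₀ = ⌊√1312⌋ = 36.
With m₀=0, d₀=1 and mₖ₊₁ = dₖaₖ − mₖ, dₖ₊₁ = (n − mₖ₊₁²)/dₖ, aₖ₊₁ = ⌊(a₀+mₖ₊₁)/dₖ₊₁⌋:
  k=1: m=36, d=16, a=4
  k=2: m=28, d=33, a=1
  k=3: m=5, d=39, a=1
  k=4: m=34, d=4, a=17
  k=5: m=34, d=39, a=1
  k=6: m=5, d=33, a=1
  k=7: m=28, d=16, a=4
  k=8: m=36, d=1, a=72
d=1 and a=2a₀=72 at k=8, so the next step gives (m, d) = (36, 16) again — its k=1 value — and the period has length 8.

[36; 4, 1, 1, 17, 1, 1, 4, 72]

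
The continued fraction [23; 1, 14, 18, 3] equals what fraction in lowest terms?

Using pₖ = aₖpₖ₋₁ + pₖ₋₂ and qₖ = aₖqₖ₋₁ + qₖ₋₂:
  k=0: a=23, p=23, q=1
  k=1: a=1, p=24, q=1
  k=2: a=14, p=359, q=15
  k=3: a=18, p=6486, q=271
  k=4: a=3, p=19817, q=828

19817/828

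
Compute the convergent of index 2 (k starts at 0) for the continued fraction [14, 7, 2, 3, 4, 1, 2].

212/15

Using pₖ = aₖpₖ₋₁ + pₖ₋₂, qₖ = aₖqₖ₋₁ + qₖ₋₂ (with p₋₁=1, p₋₂=0, q₋₁=0, q₋₂=1):
  k=0: a=14, p=14, q=1
  k=1: a=7, p=99, q=7
  k=2: a=2, p=212, q=15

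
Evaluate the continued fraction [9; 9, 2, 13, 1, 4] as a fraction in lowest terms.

12347/1356

Using pₖ = aₖpₖ₋₁ + pₖ₋₂ and qₖ = aₖqₖ₋₁ + qₖ₋₂:
  k=0: a=9, p=9, q=1
  k=1: a=9, p=82, q=9
  k=2: a=2, p=173, q=19
  k=3: a=13, p=2331, q=256
  k=4: a=1, p=2504, q=275
  k=5: a=4, p=12347, q=1356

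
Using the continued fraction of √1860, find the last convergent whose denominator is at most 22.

√1860 = [43; 7, 1, 4, 1, 7, 86, …] (period length 6).
Convergents:
  p_0/q_0 = 43/1
  p_1/q_1 = 302/7
  p_2/q_2 = 345/8
  p_3/q_3 = 1682/39
q_2 = 8 ≤ 22 < 39 = q_3, so the answer is 345/8.

345/8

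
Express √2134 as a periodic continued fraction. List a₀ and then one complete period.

a₀ = ⌊√2134⌋ = 46.
With m₀=0, d₀=1 and mₖ₊₁ = dₖaₖ − mₖ, dₖ₊₁ = (n − mₖ₊₁²)/dₖ, aₖ₊₁ = ⌊(a₀+mₖ₊₁)/dₖ₊₁⌋:
  k=1: m=46, d=18, a=5
  k=2: m=44, d=11, a=8
  k=3: m=44, d=18, a=5
  k=4: m=46, d=1, a=92
d=1 and a=2a₀=92 at k=4, so the next step gives (m, d) = (46, 18) again — its k=1 value — and the period has length 4.

[46; 5, 8, 5, 92]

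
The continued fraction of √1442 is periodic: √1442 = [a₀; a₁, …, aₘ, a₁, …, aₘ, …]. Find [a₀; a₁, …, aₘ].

[37; 1, 36, 1, 74]

a₀ = ⌊√1442⌋ = 37.
With m₀=0, d₀=1 and mₖ₊₁ = dₖaₖ − mₖ, dₖ₊₁ = (n − mₖ₊₁²)/dₖ, aₖ₊₁ = ⌊(a₀+mₖ₊₁)/dₖ₊₁⌋:
  k=1: m=37, d=73, a=1
  k=2: m=36, d=2, a=36
  k=3: m=36, d=73, a=1
  k=4: m=37, d=1, a=74
d=1 and a=2a₀=74 at k=4, so the next step gives (m, d) = (37, 73) again — its k=1 value — and the period has length 4.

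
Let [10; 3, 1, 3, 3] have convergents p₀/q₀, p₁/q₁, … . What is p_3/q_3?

Using pₖ = aₖpₖ₋₁ + pₖ₋₂, qₖ = aₖqₖ₋₁ + qₖ₋₂ (with p₋₁=1, p₋₂=0, q₋₁=0, q₋₂=1):
  k=0: a=10, p=10, q=1
  k=1: a=3, p=31, q=3
  k=2: a=1, p=41, q=4
  k=3: a=3, p=154, q=15

154/15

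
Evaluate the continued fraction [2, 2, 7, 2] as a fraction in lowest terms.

79/32

Fold from the inside: start with 2/1.
  7 + 1/2 = 15/2
  2 + 2/15 = 32/15
  2 + 15/32 = 79/32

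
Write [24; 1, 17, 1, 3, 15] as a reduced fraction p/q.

Fold from the inside: start with 15/1.
  3 + 1/15 = 46/15
  1 + 15/46 = 61/46
  17 + 46/61 = 1083/61
  1 + 61/1083 = 1144/1083
  24 + 1083/1144 = 28539/1144

28539/1144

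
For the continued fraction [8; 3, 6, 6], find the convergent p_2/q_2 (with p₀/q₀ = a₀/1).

Using pₖ = aₖpₖ₋₁ + pₖ₋₂, qₖ = aₖqₖ₋₁ + qₖ₋₂ (with p₋₁=1, p₋₂=0, q₋₁=0, q₋₂=1):
  k=0: a=8, p=8, q=1
  k=1: a=3, p=25, q=3
  k=2: a=6, p=158, q=19

158/19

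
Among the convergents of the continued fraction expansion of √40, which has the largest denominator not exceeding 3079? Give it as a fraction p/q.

√40 = [6; 3, 12, …] (period length 2).
Convergents:
  p_0/q_0 = 6/1
  p_1/q_1 = 19/3
  p_2/q_2 = 234/37
  p_3/q_3 = 721/114
  p_4/q_4 = 8886/1405
  p_5/q_5 = 27379/4329
q_4 = 1405 ≤ 3079 < 4329 = q_5, so the answer is 8886/1405.

8886/1405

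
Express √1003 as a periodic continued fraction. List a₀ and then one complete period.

a₀ = ⌊√1003⌋ = 31.

[31; 1, 2, 31, 2, 1, 62]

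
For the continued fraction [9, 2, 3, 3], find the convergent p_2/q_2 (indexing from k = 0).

66/7

Using pₖ = aₖpₖ₋₁ + pₖ₋₂, qₖ = aₖqₖ₋₁ + qₖ₋₂ (with p₋₁=1, p₋₂=0, q₋₁=0, q₋₂=1):
  k=0: a=9, p=9, q=1
  k=1: a=2, p=19, q=2
  k=2: a=3, p=66, q=7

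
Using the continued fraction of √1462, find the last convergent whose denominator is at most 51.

650/17

√1462 = [38; 4, 4, 4, 76, …] (period length 4).
Convergents:
  p_0/q_0 = 38/1
  p_1/q_1 = 153/4
  p_2/q_2 = 650/17
  p_3/q_3 = 2753/72
q_2 = 17 ≤ 51 < 72 = q_3, so the answer is 650/17.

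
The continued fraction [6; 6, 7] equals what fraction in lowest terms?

Fold from the inside: start with 7/1.
  6 + 1/7 = 43/7
  6 + 7/43 = 265/43

265/43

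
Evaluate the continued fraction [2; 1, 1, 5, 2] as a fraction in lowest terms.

61/24

Using pₖ = aₖpₖ₋₁ + pₖ₋₂ and qₖ = aₖqₖ₋₁ + qₖ₋₂:
  k=0: a=2, p=2, q=1
  k=1: a=1, p=3, q=1
  k=2: a=1, p=5, q=2
  k=3: a=5, p=28, q=11
  k=4: a=2, p=61, q=24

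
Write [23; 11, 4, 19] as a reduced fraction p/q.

Fold from the inside: start with 19/1.
  4 + 1/19 = 77/19
  11 + 19/77 = 866/77
  23 + 77/866 = 19995/866

19995/866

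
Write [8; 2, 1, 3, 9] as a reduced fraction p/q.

Using pₖ = aₖpₖ₋₁ + pₖ₋₂ and qₖ = aₖqₖ₋₁ + qₖ₋₂:
  k=0: a=8, p=8, q=1
  k=1: a=2, p=17, q=2
  k=2: a=1, p=25, q=3
  k=3: a=3, p=92, q=11
  k=4: a=9, p=853, q=102

853/102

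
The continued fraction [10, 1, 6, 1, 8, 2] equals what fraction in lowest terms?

Fold from the inside: start with 2/1.
  8 + 1/2 = 17/2
  1 + 2/17 = 19/17
  6 + 17/19 = 131/19
  1 + 19/131 = 150/131
  10 + 131/150 = 1631/150

1631/150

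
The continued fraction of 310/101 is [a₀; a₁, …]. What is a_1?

310 = 3·101 + 7   →  a_0 = 3
101 = 14·7 + 3   →  a_1 = 14

14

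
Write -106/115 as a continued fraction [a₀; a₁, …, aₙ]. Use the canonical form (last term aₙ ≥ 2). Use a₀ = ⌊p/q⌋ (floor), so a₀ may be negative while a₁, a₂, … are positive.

-106 = -1·115 + 9
115 = 12·9 + 7
9 = 1·7 + 2
7 = 3·2 + 1
2 = 2·1 + 0  (stop)
So -106/115 = [-1; 12, 1, 3, 2].

[-1; 12, 1, 3, 2]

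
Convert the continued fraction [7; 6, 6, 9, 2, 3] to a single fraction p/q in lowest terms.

17791/2484

Using pₖ = aₖpₖ₋₁ + pₖ₋₂ and qₖ = aₖqₖ₋₁ + qₖ₋₂:
  k=0: a=7, p=7, q=1
  k=1: a=6, p=43, q=6
  k=2: a=6, p=265, q=37
  k=3: a=9, p=2428, q=339
  k=4: a=2, p=5121, q=715
  k=5: a=3, p=17791, q=2484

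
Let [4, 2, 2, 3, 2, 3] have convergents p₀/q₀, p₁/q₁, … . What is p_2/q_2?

Using pₖ = aₖpₖ₋₁ + pₖ₋₂, qₖ = aₖqₖ₋₁ + qₖ₋₂ (with p₋₁=1, p₋₂=0, q₋₁=0, q₋₂=1):
  k=0: a=4, p=4, q=1
  k=1: a=2, p=9, q=2
  k=2: a=2, p=22, q=5

22/5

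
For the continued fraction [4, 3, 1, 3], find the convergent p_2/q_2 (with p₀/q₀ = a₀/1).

17/4

Using pₖ = aₖpₖ₋₁ + pₖ₋₂, qₖ = aₖqₖ₋₁ + qₖ₋₂ (with p₋₁=1, p₋₂=0, q₋₁=0, q₋₂=1):
  k=0: a=4, p=4, q=1
  k=1: a=3, p=13, q=3
  k=2: a=1, p=17, q=4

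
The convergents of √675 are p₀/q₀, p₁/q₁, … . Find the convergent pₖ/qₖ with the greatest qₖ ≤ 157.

√675 = [25; 1, 50, …] (period length 2).
Convergents:
  p_0/q_0 = 25/1
  p_1/q_1 = 26/1
  p_2/q_2 = 1325/51
  p_3/q_3 = 1351/52
  p_4/q_4 = 68875/2651
q_3 = 52 ≤ 157 < 2651 = q_4, so the answer is 1351/52.

1351/52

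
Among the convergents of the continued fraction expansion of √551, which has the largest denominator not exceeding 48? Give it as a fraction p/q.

√551 = [23; 2, 8, 1, 8, 2, 46, …] (period length 6).
Convergents:
  p_0/q_0 = 23/1
  p_1/q_1 = 47/2
  p_2/q_2 = 399/17
  p_3/q_3 = 446/19
  p_4/q_4 = 3967/169
q_3 = 19 ≤ 48 < 169 = q_4, so the answer is 446/19.

446/19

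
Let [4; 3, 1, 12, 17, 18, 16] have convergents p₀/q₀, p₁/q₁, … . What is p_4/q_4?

3706/871

Using pₖ = aₖpₖ₋₁ + pₖ₋₂, qₖ = aₖqₖ₋₁ + qₖ₋₂ (with p₋₁=1, p₋₂=0, q₋₁=0, q₋₂=1):
  k=0: a=4, p=4, q=1
  k=1: a=3, p=13, q=3
  k=2: a=1, p=17, q=4
  k=3: a=12, p=217, q=51
  k=4: a=17, p=3706, q=871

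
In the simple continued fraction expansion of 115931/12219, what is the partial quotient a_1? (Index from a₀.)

115931 = 9·12219 + 5960   →  a_0 = 9
12219 = 2·5960 + 299   →  a_1 = 2

2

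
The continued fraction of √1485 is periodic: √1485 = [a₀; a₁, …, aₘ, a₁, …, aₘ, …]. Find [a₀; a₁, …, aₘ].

[38; 1, 1, 6, 1, 1, 76]

a₀ = ⌊√1485⌋ = 38.
With m₀=0, d₀=1 and mₖ₊₁ = dₖaₖ − mₖ, dₖ₊₁ = (n − mₖ₊₁²)/dₖ, aₖ₊₁ = ⌊(a₀+mₖ₊₁)/dₖ₊₁⌋:
  k=1: m=38, d=41, a=1
  k=2: m=3, d=36, a=1
  k=3: m=33, d=11, a=6
  k=4: m=33, d=36, a=1
  k=5: m=3, d=41, a=1
  k=6: m=38, d=1, a=76
d=1 and a=2a₀=76 at k=6, so the next step gives (m, d) = (38, 41) again — its k=1 value — and the period has length 6.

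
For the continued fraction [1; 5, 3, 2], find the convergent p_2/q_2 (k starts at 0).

19/16

Using pₖ = aₖpₖ₋₁ + pₖ₋₂, qₖ = aₖqₖ₋₁ + qₖ₋₂ (with p₋₁=1, p₋₂=0, q₋₁=0, q₋₂=1):
  k=0: a=1, p=1, q=1
  k=1: a=5, p=6, q=5
  k=2: a=3, p=19, q=16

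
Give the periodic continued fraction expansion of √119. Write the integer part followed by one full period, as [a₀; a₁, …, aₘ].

[10; 1, 9, 1, 20]

a₀ = ⌊√119⌋ = 10.
With m₀=0, d₀=1 and mₖ₊₁ = dₖaₖ − mₖ, dₖ₊₁ = (n − mₖ₊₁²)/dₖ, aₖ₊₁ = ⌊(a₀+mₖ₊₁)/dₖ₊₁⌋:
  k=1: m=10, d=19, a=1
  k=2: m=9, d=2, a=9
  k=3: m=9, d=19, a=1
  k=4: m=10, d=1, a=20
d=1 and a=2a₀=20 at k=4, so the next step gives (m, d) = (10, 19) again — its k=1 value — and the period has length 4.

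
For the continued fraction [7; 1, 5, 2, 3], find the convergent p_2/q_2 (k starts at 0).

47/6

Using pₖ = aₖpₖ₋₁ + pₖ₋₂, qₖ = aₖqₖ₋₁ + qₖ₋₂ (with p₋₁=1, p₋₂=0, q₋₁=0, q₋₂=1):
  k=0: a=7, p=7, q=1
  k=1: a=1, p=8, q=1
  k=2: a=5, p=47, q=6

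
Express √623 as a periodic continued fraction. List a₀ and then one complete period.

[24; 1, 23, 1, 48]

a₀ = ⌊√623⌋ = 24.
With m₀=0, d₀=1 and mₖ₊₁ = dₖaₖ − mₖ, dₖ₊₁ = (n − mₖ₊₁²)/dₖ, aₖ₊₁ = ⌊(a₀+mₖ₊₁)/dₖ₊₁⌋:
  k=1: m=24, d=47, a=1
  k=2: m=23, d=2, a=23
  k=3: m=23, d=47, a=1
  k=4: m=24, d=1, a=48
d=1 and a=2a₀=48 at k=4, so the next step gives (m, d) = (24, 47) again — its k=1 value — and the period has length 4.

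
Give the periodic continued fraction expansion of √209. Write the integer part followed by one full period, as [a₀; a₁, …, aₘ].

[14; 2, 5, 3, 2, 3, 5, 2, 28]

a₀ = ⌊√209⌋ = 14.
With m₀=0, d₀=1 and mₖ₊₁ = dₖaₖ − mₖ, dₖ₊₁ = (n − mₖ₊₁²)/dₖ, aₖ₊₁ = ⌊(a₀+mₖ₊₁)/dₖ₊₁⌋:
  k=1: m=14, d=13, a=2
  k=2: m=12, d=5, a=5
  k=3: m=13, d=8, a=3
  k=4: m=11, d=11, a=2
  k=5: m=11, d=8, a=3
  k=6: m=13, d=5, a=5
  k=7: m=12, d=13, a=2
  k=8: m=14, d=1, a=28
d=1 and a=2a₀=28 at k=8, so the next step gives (m, d) = (14, 13) again — its k=1 value — and the period has length 8.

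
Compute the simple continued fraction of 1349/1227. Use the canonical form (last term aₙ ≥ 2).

[1; 10, 17, 2, 3]

1349 = 1*1227 + 122
1227 = 10*122 + 7
122 = 17*7 + 3
7 = 2*3 + 1
3 = 3*1 + 0  (stop)
So 1349/1227 = [1; 10, 17, 2, 3].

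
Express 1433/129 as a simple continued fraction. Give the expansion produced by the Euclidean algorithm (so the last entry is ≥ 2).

[11; 9, 4, 1, 2]

1433 = 11×129 + 14
129 = 9×14 + 3
14 = 4×3 + 2
3 = 1×2 + 1
2 = 2×1 + 0  (stop)
So 1433/129 = [11; 9, 4, 1, 2].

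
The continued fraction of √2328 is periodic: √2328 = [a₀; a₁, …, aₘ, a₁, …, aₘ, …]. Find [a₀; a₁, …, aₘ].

[48; 4, 96]

a₀ = ⌊√2328⌋ = 48.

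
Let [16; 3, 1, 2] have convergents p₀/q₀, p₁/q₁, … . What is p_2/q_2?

Using pₖ = aₖpₖ₋₁ + pₖ₋₂, qₖ = aₖqₖ₋₁ + qₖ₋₂ (with p₋₁=1, p₋₂=0, q₋₁=0, q₋₂=1):
  k=0: a=16, p=16, q=1
  k=1: a=3, p=49, q=3
  k=2: a=1, p=65, q=4

65/4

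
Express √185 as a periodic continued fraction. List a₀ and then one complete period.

[13; 1, 1, 1, 1, 26]

a₀ = ⌊√185⌋ = 13.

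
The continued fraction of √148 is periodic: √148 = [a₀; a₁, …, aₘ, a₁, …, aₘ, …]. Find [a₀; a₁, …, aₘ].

[12; 6, 24]

a₀ = ⌊√148⌋ = 12.
With m₀=0, d₀=1 and mₖ₊₁ = dₖaₖ − mₖ, dₖ₊₁ = (n − mₖ₊₁²)/dₖ, aₖ₊₁ = ⌊(a₀+mₖ₊₁)/dₖ₊₁⌋:
  k=1: m=12, d=4, a=6
  k=2: m=12, d=1, a=24
d=1 and a=2a₀=24 at k=2, so the next step gives (m, d) = (12, 4) again — its k=1 value — and the period has length 2.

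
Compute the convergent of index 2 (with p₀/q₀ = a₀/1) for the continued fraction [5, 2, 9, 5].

Using pₖ = aₖpₖ₋₁ + pₖ₋₂, qₖ = aₖqₖ₋₁ + qₖ₋₂ (with p₋₁=1, p₋₂=0, q₋₁=0, q₋₂=1):
  k=0: a=5, p=5, q=1
  k=1: a=2, p=11, q=2
  k=2: a=9, p=104, q=19

104/19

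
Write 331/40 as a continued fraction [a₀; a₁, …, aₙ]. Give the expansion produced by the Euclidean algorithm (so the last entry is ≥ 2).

331 = 8·40 + 11
40 = 3·11 + 7
11 = 1·7 + 4
7 = 1·4 + 3
4 = 1·3 + 1
3 = 3·1 + 0  (stop)
So 331/40 = [8; 3, 1, 1, 1, 3].

[8; 3, 1, 1, 1, 3]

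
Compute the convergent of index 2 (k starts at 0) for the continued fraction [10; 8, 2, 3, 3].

Using pₖ = aₖpₖ₋₁ + pₖ₋₂, qₖ = aₖqₖ₋₁ + qₖ₋₂ (with p₋₁=1, p₋₂=0, q₋₁=0, q₋₂=1):
  k=0: a=10, p=10, q=1
  k=1: a=8, p=81, q=8
  k=2: a=2, p=172, q=17

172/17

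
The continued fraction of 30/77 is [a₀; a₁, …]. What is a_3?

1

30 = 0·77 + 30   →  a_0 = 0
77 = 2·30 + 17   →  a_1 = 2
30 = 1·17 + 13   →  a_2 = 1
17 = 1·13 + 4   →  a_3 = 1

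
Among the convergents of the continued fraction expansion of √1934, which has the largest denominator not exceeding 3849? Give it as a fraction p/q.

168301/3827

√1934 = [43; 1, 42, 1, 86, …] (period length 4).
Convergents:
  p_0/q_0 = 43/1
  p_1/q_1 = 44/1
  p_2/q_2 = 1891/43
  p_3/q_3 = 1935/44
  p_4/q_4 = 168301/3827
  p_5/q_5 = 170236/3871
q_4 = 3827 ≤ 3849 < 3871 = q_5, so the answer is 168301/3827.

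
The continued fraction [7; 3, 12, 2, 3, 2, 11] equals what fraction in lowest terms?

51353/7011

Fold from the inside: start with 11/1.
  2 + 1/11 = 23/11
  3 + 11/23 = 80/23
  2 + 23/80 = 183/80
  12 + 80/183 = 2276/183
  3 + 183/2276 = 7011/2276
  7 + 2276/7011 = 51353/7011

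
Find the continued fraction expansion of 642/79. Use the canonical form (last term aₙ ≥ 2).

[8; 7, 1, 9]

642 = 8*79 + 10
79 = 7*10 + 9
10 = 1*9 + 1
9 = 9*1 + 0  (stop)
So 642/79 = [8; 7, 1, 9].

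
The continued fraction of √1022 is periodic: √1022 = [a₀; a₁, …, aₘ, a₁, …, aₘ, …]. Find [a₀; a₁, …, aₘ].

[31; 1, 30, 1, 62]

a₀ = ⌊√1022⌋ = 31.
With m₀=0, d₀=1 and mₖ₊₁ = dₖaₖ − mₖ, dₖ₊₁ = (n − mₖ₊₁²)/dₖ, aₖ₊₁ = ⌊(a₀+mₖ₊₁)/dₖ₊₁⌋:
  k=1: m=31, d=61, a=1
  k=2: m=30, d=2, a=30
  k=3: m=30, d=61, a=1
  k=4: m=31, d=1, a=62
d=1 and a=2a₀=62 at k=4, so the next step gives (m, d) = (31, 61) again — its k=1 value — and the period has length 4.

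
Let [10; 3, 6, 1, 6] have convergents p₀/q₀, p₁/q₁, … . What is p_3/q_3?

Using pₖ = aₖpₖ₋₁ + pₖ₋₂, qₖ = aₖqₖ₋₁ + qₖ₋₂ (with p₋₁=1, p₋₂=0, q₋₁=0, q₋₂=1):
  k=0: a=10, p=10, q=1
  k=1: a=3, p=31, q=3
  k=2: a=6, p=196, q=19
  k=3: a=1, p=227, q=22

227/22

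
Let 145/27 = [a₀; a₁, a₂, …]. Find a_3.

2

145 = 5·27 + 10   →  a_0 = 5
27 = 2·10 + 7   →  a_1 = 2
10 = 1·7 + 3   →  a_2 = 1
7 = 2·3 + 1   →  a_3 = 2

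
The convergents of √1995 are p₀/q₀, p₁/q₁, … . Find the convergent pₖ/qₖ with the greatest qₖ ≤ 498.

12015/269

√1995 = [44; 1, 1, 1, 88, …] (period length 4).
Convergents:
  p_0/q_0 = 44/1
  p_1/q_1 = 45/1
  p_2/q_2 = 89/2
  p_3/q_3 = 134/3
  p_4/q_4 = 11881/266
  p_5/q_5 = 12015/269
  p_6/q_6 = 23896/535
q_5 = 269 ≤ 498 < 535 = q_6, so the answer is 12015/269.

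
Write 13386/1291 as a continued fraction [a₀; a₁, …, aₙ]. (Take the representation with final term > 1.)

[10; 2, 1, 2, 2, 9, 3, 2]

13386 = 10·1291 + 476
1291 = 2·476 + 339
476 = 1·339 + 137
339 = 2·137 + 65
137 = 2·65 + 7
65 = 9·7 + 2
7 = 3·2 + 1
2 = 2·1 + 0  (stop)
So 13386/1291 = [10; 2, 1, 2, 2, 9, 3, 2].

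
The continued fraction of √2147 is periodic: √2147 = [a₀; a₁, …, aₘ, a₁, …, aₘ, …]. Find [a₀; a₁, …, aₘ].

a₀ = ⌊√2147⌋ = 46.
With m₀=0, d₀=1 and mₖ₊₁ = dₖaₖ − mₖ, dₖ₊₁ = (n − mₖ₊₁²)/dₖ, aₖ₊₁ = ⌊(a₀+mₖ₊₁)/dₖ₊₁⌋:
  k=1: m=46, d=31, a=2
  k=2: m=16, d=61, a=1
  k=3: m=45, d=2, a=45
  k=4: m=45, d=61, a=1
  k=5: m=16, d=31, a=2
  k=6: m=46, d=1, a=92
d=1 and a=2a₀=92 at k=6, so the next step gives (m, d) = (46, 31) again — its k=1 value — and the period has length 6.

[46; 2, 1, 45, 1, 2, 92]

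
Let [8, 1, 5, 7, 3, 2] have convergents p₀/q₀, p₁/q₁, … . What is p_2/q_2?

Using pₖ = aₖpₖ₋₁ + pₖ₋₂, qₖ = aₖqₖ₋₁ + qₖ₋₂ (with p₋₁=1, p₋₂=0, q₋₁=0, q₋₂=1):
  k=0: a=8, p=8, q=1
  k=1: a=1, p=9, q=1
  k=2: a=5, p=53, q=6

53/6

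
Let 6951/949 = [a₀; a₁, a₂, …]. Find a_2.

6951 = 7·949 + 308   →  a_0 = 7
949 = 3·308 + 25   →  a_1 = 3
308 = 12·25 + 8   →  a_2 = 12

12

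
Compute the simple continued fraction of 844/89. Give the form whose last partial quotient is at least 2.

[9; 2, 14, 3]

844 = 9·89 + 43
89 = 2·43 + 3
43 = 14·3 + 1
3 = 3·1 + 0  (stop)
So 844/89 = [9; 2, 14, 3].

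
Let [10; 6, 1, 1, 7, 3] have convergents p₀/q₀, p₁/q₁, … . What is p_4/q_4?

Using pₖ = aₖpₖ₋₁ + pₖ₋₂, qₖ = aₖqₖ₋₁ + qₖ₋₂ (with p₋₁=1, p₋₂=0, q₋₁=0, q₋₂=1):
  k=0: a=10, p=10, q=1
  k=1: a=6, p=61, q=6
  k=2: a=1, p=71, q=7
  k=3: a=1, p=132, q=13
  k=4: a=7, p=995, q=98

995/98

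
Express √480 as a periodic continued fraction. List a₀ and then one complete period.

a₀ = ⌊√480⌋ = 21.
With m₀=0, d₀=1 and mₖ₊₁ = dₖaₖ − mₖ, dₖ₊₁ = (n − mₖ₊₁²)/dₖ, aₖ₊₁ = ⌊(a₀+mₖ₊₁)/dₖ₊₁⌋:
  k=1: m=21, d=39, a=1
  k=2: m=18, d=4, a=9
  k=3: m=18, d=39, a=1
  k=4: m=21, d=1, a=42
d=1 and a=2a₀=42 at k=4, so the next step gives (m, d) = (21, 39) again — its k=1 value — and the period has length 4.

[21; 1, 9, 1, 42]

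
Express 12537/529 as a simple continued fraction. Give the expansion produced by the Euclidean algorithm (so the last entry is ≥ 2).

12537 = 23·529 + 370
529 = 1·370 + 159
370 = 2·159 + 52
159 = 3·52 + 3
52 = 17·3 + 1
3 = 3·1 + 0  (stop)
So 12537/529 = [23; 1, 2, 3, 17, 3].

[23; 1, 2, 3, 17, 3]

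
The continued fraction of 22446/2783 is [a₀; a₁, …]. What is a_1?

22446 = 8·2783 + 182   →  a_0 = 8
2783 = 15·182 + 53   →  a_1 = 15

15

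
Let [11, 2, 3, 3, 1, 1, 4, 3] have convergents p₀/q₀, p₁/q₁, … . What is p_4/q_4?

343/30

Using pₖ = aₖpₖ₋₁ + pₖ₋₂, qₖ = aₖqₖ₋₁ + qₖ₋₂ (with p₋₁=1, p₋₂=0, q₋₁=0, q₋₂=1):
  k=0: a=11, p=11, q=1
  k=1: a=2, p=23, q=2
  k=2: a=3, p=80, q=7
  k=3: a=3, p=263, q=23
  k=4: a=1, p=343, q=30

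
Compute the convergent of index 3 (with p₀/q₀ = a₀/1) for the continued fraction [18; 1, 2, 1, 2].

Using pₖ = aₖpₖ₋₁ + pₖ₋₂, qₖ = aₖqₖ₋₁ + qₖ₋₂ (with p₋₁=1, p₋₂=0, q₋₁=0, q₋₂=1):
  k=0: a=18, p=18, q=1
  k=1: a=1, p=19, q=1
  k=2: a=2, p=56, q=3
  k=3: a=1, p=75, q=4

75/4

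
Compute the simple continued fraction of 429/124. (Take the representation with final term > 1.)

[3; 2, 5, 1, 2, 3]

429 = 3×124 + 57
124 = 2×57 + 10
57 = 5×10 + 7
10 = 1×7 + 3
7 = 2×3 + 1
3 = 3×1 + 0  (stop)
So 429/124 = [3; 2, 5, 1, 2, 3].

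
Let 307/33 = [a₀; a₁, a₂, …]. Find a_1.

307 = 9·33 + 10   →  a_0 = 9
33 = 3·10 + 3   →  a_1 = 3

3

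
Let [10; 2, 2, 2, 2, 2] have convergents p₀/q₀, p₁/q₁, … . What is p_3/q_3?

125/12

Using pₖ = aₖpₖ₋₁ + pₖ₋₂, qₖ = aₖqₖ₋₁ + qₖ₋₂ (with p₋₁=1, p₋₂=0, q₋₁=0, q₋₂=1):
  k=0: a=10, p=10, q=1
  k=1: a=2, p=21, q=2
  k=2: a=2, p=52, q=5
  k=3: a=2, p=125, q=12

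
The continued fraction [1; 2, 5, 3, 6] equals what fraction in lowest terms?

Using pₖ = aₖpₖ₋₁ + pₖ₋₂ and qₖ = aₖqₖ₋₁ + qₖ₋₂:
  k=0: a=1, p=1, q=1
  k=1: a=2, p=3, q=2
  k=2: a=5, p=16, q=11
  k=3: a=3, p=51, q=35
  k=4: a=6, p=322, q=221

322/221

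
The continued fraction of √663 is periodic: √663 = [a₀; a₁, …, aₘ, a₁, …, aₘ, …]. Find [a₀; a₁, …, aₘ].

a₀ = ⌊√663⌋ = 25.
With m₀=0, d₀=1 and mₖ₊₁ = dₖaₖ − mₖ, dₖ₊₁ = (n − mₖ₊₁²)/dₖ, aₖ₊₁ = ⌊(a₀+mₖ₊₁)/dₖ₊₁⌋:
  k=1: m=25, d=38, a=1
  k=2: m=13, d=13, a=2
  k=3: m=13, d=38, a=1
  k=4: m=25, d=1, a=50
d=1 and a=2a₀=50 at k=4, so the next step gives (m, d) = (25, 38) again — its k=1 value — and the period has length 4.

[25; 1, 2, 1, 50]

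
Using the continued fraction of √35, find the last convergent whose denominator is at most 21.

√35 = [5; 1, 10, …] (period length 2).
Convergents:
  p_0/q_0 = 5/1
  p_1/q_1 = 6/1
  p_2/q_2 = 65/11
  p_3/q_3 = 71/12
  p_4/q_4 = 775/131
q_3 = 12 ≤ 21 < 131 = q_4, so the answer is 71/12.

71/12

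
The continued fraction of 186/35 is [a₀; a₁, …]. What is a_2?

5

186 = 5·35 + 11   →  a_0 = 5
35 = 3·11 + 2   →  a_1 = 3
11 = 5·2 + 1   →  a_2 = 5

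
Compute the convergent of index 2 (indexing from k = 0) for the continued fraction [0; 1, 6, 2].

6/7

Using pₖ = aₖpₖ₋₁ + pₖ₋₂, qₖ = aₖqₖ₋₁ + qₖ₋₂ (with p₋₁=1, p₋₂=0, q₋₁=0, q₋₂=1):
  k=0: a=0, p=0, q=1
  k=1: a=1, p=1, q=1
  k=2: a=6, p=6, q=7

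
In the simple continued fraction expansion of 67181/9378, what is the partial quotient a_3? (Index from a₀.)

7

67181 = 7·9378 + 1535   →  a_0 = 7
9378 = 6·1535 + 168   →  a_1 = 6
1535 = 9·168 + 23   →  a_2 = 9
168 = 7·23 + 7   →  a_3 = 7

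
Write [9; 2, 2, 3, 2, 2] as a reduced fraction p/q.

894/95

Using pₖ = aₖpₖ₋₁ + pₖ₋₂ and qₖ = aₖqₖ₋₁ + qₖ₋₂:
  k=0: a=9, p=9, q=1
  k=1: a=2, p=19, q=2
  k=2: a=2, p=47, q=5
  k=3: a=3, p=160, q=17
  k=4: a=2, p=367, q=39
  k=5: a=2, p=894, q=95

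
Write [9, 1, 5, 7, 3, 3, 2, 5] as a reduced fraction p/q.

55117/5603

Using pₖ = aₖpₖ₋₁ + pₖ₋₂ and qₖ = aₖqₖ₋₁ + qₖ₋₂:
  k=0: a=9, p=9, q=1
  k=1: a=1, p=10, q=1
  k=2: a=5, p=59, q=6
  k=3: a=7, p=423, q=43
  k=4: a=3, p=1328, q=135
  k=5: a=3, p=4407, q=448
  k=6: a=2, p=10142, q=1031
  k=7: a=5, p=55117, q=5603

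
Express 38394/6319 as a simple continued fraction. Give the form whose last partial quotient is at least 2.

[6; 13, 6, 13, 6]

38394 = 6*6319 + 480
6319 = 13*480 + 79
480 = 6*79 + 6
79 = 13*6 + 1
6 = 6*1 + 0  (stop)
So 38394/6319 = [6; 13, 6, 13, 6].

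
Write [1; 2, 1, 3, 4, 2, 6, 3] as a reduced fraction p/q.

2909/2136

Using pₖ = aₖpₖ₋₁ + pₖ₋₂ and qₖ = aₖqₖ₋₁ + qₖ₋₂:
  k=0: a=1, p=1, q=1
  k=1: a=2, p=3, q=2
  k=2: a=1, p=4, q=3
  k=3: a=3, p=15, q=11
  k=4: a=4, p=64, q=47
  k=5: a=2, p=143, q=105
  k=6: a=6, p=922, q=677
  k=7: a=3, p=2909, q=2136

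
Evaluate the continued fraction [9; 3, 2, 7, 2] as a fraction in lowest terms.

1031/111

Using pₖ = aₖpₖ₋₁ + pₖ₋₂ and qₖ = aₖqₖ₋₁ + qₖ₋₂:
  k=0: a=9, p=9, q=1
  k=1: a=3, p=28, q=3
  k=2: a=2, p=65, q=7
  k=3: a=7, p=483, q=52
  k=4: a=2, p=1031, q=111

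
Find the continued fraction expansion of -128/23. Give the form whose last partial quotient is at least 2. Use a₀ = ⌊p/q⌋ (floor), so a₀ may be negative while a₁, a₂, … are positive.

-128 = -6*23 + 10
23 = 2*10 + 3
10 = 3*3 + 1
3 = 3*1 + 0  (stop)
So -128/23 = [-6; 2, 3, 3].

[-6; 2, 3, 3]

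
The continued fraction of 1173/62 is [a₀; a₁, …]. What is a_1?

1173 = 18·62 + 57   →  a_0 = 18
62 = 1·57 + 5   →  a_1 = 1

1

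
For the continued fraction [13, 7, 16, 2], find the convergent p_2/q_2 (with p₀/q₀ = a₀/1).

Using pₖ = aₖpₖ₋₁ + pₖ₋₂, qₖ = aₖqₖ₋₁ + qₖ₋₂ (with p₋₁=1, p₋₂=0, q₋₁=0, q₋₂=1):
  k=0: a=13, p=13, q=1
  k=1: a=7, p=92, q=7
  k=2: a=16, p=1485, q=113

1485/113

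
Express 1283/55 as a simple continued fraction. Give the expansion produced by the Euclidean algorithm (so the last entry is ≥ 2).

[23; 3, 18]

1283 = 23*55 + 18
55 = 3*18 + 1
18 = 18*1 + 0  (stop)
So 1283/55 = [23; 3, 18].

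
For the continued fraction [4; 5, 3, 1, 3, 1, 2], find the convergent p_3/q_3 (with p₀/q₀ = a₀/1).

Using pₖ = aₖpₖ₋₁ + pₖ₋₂, qₖ = aₖqₖ₋₁ + qₖ₋₂ (with p₋₁=1, p₋₂=0, q₋₁=0, q₋₂=1):
  k=0: a=4, p=4, q=1
  k=1: a=5, p=21, q=5
  k=2: a=3, p=67, q=16
  k=3: a=1, p=88, q=21

88/21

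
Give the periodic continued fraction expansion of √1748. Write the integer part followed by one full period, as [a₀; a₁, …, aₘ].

[41; 1, 4, 4, 4, 1, 82]

a₀ = ⌊√1748⌋ = 41.
With m₀=0, d₀=1 and mₖ₊₁ = dₖaₖ − mₖ, dₖ₊₁ = (n − mₖ₊₁²)/dₖ, aₖ₊₁ = ⌊(a₀+mₖ₊₁)/dₖ₊₁⌋:
  k=1: m=41, d=67, a=1
  k=2: m=26, d=16, a=4
  k=3: m=38, d=19, a=4
  k=4: m=38, d=16, a=4
  k=5: m=26, d=67, a=1
  k=6: m=41, d=1, a=82
d=1 and a=2a₀=82 at k=6, so the next step gives (m, d) = (41, 67) again — its k=1 value — and the period has length 6.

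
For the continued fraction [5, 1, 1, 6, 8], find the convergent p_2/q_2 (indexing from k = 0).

11/2

Using pₖ = aₖpₖ₋₁ + pₖ₋₂, qₖ = aₖqₖ₋₁ + qₖ₋₂ (with p₋₁=1, p₋₂=0, q₋₁=0, q₋₂=1):
  k=0: a=5, p=5, q=1
  k=1: a=1, p=6, q=1
  k=2: a=1, p=11, q=2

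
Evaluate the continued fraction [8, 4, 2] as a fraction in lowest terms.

74/9

Using pₖ = aₖpₖ₋₁ + pₖ₋₂ and qₖ = aₖqₖ₋₁ + qₖ₋₂:
  k=0: a=8, p=8, q=1
  k=1: a=4, p=33, q=4
  k=2: a=2, p=74, q=9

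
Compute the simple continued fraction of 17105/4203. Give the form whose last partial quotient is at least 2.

[4; 14, 2, 1, 9, 10]

17105 = 4*4203 + 293
4203 = 14*293 + 101
293 = 2*101 + 91
101 = 1*91 + 10
91 = 9*10 + 1
10 = 10*1 + 0  (stop)
So 17105/4203 = [4; 14, 2, 1, 9, 10].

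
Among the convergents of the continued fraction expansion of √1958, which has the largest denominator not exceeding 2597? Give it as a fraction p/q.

62657/1416

√1958 = [44; 4, 88, …] (period length 2).
Convergents:
  p_0/q_0 = 44/1
  p_1/q_1 = 177/4
  p_2/q_2 = 15620/353
  p_3/q_3 = 62657/1416
  p_4/q_4 = 5529436/124961
q_3 = 1416 ≤ 2597 < 124961 = q_4, so the answer is 62657/1416.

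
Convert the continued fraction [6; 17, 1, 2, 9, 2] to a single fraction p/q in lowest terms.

Using pₖ = aₖpₖ₋₁ + pₖ₋₂ and qₖ = aₖqₖ₋₁ + qₖ₋₂:
  k=0: a=6, p=6, q=1
  k=1: a=17, p=103, q=17
  k=2: a=1, p=109, q=18
  k=3: a=2, p=321, q=53
  k=4: a=9, p=2998, q=495
  k=5: a=2, p=6317, q=1043

6317/1043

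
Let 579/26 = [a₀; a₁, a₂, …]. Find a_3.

579 = 22·26 + 7   →  a_0 = 22
26 = 3·7 + 5   →  a_1 = 3
7 = 1·5 + 2   →  a_2 = 1
5 = 2·2 + 1   →  a_3 = 2

2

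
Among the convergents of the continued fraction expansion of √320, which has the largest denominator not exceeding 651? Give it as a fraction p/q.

√320 = [17; 1, 7, 1, 34, …] (period length 4).
Convergents:
  p_0/q_0 = 17/1
  p_1/q_1 = 18/1
  p_2/q_2 = 143/8
  p_3/q_3 = 161/9
  p_4/q_4 = 5617/314
  p_5/q_5 = 5778/323
  p_6/q_6 = 46063/2575
q_5 = 323 ≤ 651 < 2575 = q_6, so the answer is 5778/323.

5778/323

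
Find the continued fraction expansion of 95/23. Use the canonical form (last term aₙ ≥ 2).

95 = 4×23 + 3
23 = 7×3 + 2
3 = 1×2 + 1
2 = 2×1 + 0  (stop)
So 95/23 = [4; 7, 1, 2].

[4; 7, 1, 2]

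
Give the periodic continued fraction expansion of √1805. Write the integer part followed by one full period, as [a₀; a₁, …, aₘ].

[42; 2, 16, 2, 84]

a₀ = ⌊√1805⌋ = 42.
With m₀=0, d₀=1 and mₖ₊₁ = dₖaₖ − mₖ, dₖ₊₁ = (n − mₖ₊₁²)/dₖ, aₖ₊₁ = ⌊(a₀+mₖ₊₁)/dₖ₊₁⌋:
  k=1: m=42, d=41, a=2
  k=2: m=40, d=5, a=16
  k=3: m=40, d=41, a=2
  k=4: m=42, d=1, a=84
d=1 and a=2a₀=84 at k=4, so the next step gives (m, d) = (42, 41) again — its k=1 value — and the period has length 4.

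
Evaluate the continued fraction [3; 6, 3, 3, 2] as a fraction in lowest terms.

Fold from the inside: start with 2/1.
  3 + 1/2 = 7/2
  3 + 2/7 = 23/7
  6 + 7/23 = 145/23
  3 + 23/145 = 458/145

458/145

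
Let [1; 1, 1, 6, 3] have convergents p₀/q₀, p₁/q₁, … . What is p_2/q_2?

3/2

Using pₖ = aₖpₖ₋₁ + pₖ₋₂, qₖ = aₖqₖ₋₁ + qₖ₋₂ (with p₋₁=1, p₋₂=0, q₋₁=0, q₋₂=1):
  k=0: a=1, p=1, q=1
  k=1: a=1, p=2, q=1
  k=2: a=1, p=3, q=2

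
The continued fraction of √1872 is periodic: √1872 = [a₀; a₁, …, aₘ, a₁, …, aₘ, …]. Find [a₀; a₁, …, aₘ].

a₀ = ⌊√1872⌋ = 43.
With m₀=0, d₀=1 and mₖ₊₁ = dₖaₖ − mₖ, dₖ₊₁ = (n − mₖ₊₁²)/dₖ, aₖ₊₁ = ⌊(a₀+mₖ₊₁)/dₖ₊₁⌋:
  k=1: m=43, d=23, a=3
  k=2: m=26, d=52, a=1
  k=3: m=26, d=23, a=3
  k=4: m=43, d=1, a=86
d=1 and a=2a₀=86 at k=4, so the next step gives (m, d) = (43, 23) again — its k=1 value — and the period has length 4.

[43; 3, 1, 3, 86]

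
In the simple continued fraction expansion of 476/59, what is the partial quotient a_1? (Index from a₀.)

14

476 = 8·59 + 4   →  a_0 = 8
59 = 14·4 + 3   →  a_1 = 14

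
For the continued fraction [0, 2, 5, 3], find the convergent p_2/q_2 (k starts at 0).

5/11

Using pₖ = aₖpₖ₋₁ + pₖ₋₂, qₖ = aₖqₖ₋₁ + qₖ₋₂ (with p₋₁=1, p₋₂=0, q₋₁=0, q₋₂=1):
  k=0: a=0, p=0, q=1
  k=1: a=2, p=1, q=2
  k=2: a=5, p=5, q=11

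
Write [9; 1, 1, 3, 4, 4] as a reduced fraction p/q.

Fold from the inside: start with 4/1.
  4 + 1/4 = 17/4
  3 + 4/17 = 55/17
  1 + 17/55 = 72/55
  1 + 55/72 = 127/72
  9 + 72/127 = 1215/127

1215/127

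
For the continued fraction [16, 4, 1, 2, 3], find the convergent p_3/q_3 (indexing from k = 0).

227/14

Using pₖ = aₖpₖ₋₁ + pₖ₋₂, qₖ = aₖqₖ₋₁ + qₖ₋₂ (with p₋₁=1, p₋₂=0, q₋₁=0, q₋₂=1):
  k=0: a=16, p=16, q=1
  k=1: a=4, p=65, q=4
  k=2: a=1, p=81, q=5
  k=3: a=2, p=227, q=14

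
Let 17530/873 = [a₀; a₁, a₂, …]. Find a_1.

17530 = 20·873 + 70   →  a_0 = 20
873 = 12·70 + 33   →  a_1 = 12

12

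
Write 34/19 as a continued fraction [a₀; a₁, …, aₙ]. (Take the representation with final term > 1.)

[1; 1, 3, 1, 3]

34 = 1×19 + 15
19 = 1×15 + 4
15 = 3×4 + 3
4 = 1×3 + 1
3 = 3×1 + 0  (stop)
So 34/19 = [1; 1, 3, 1, 3].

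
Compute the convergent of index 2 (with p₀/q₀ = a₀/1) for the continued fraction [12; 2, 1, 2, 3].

37/3

Using pₖ = aₖpₖ₋₁ + pₖ₋₂, qₖ = aₖqₖ₋₁ + qₖ₋₂ (with p₋₁=1, p₋₂=0, q₋₁=0, q₋₂=1):
  k=0: a=12, p=12, q=1
  k=1: a=2, p=25, q=2
  k=2: a=1, p=37, q=3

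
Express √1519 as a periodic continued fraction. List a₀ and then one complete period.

a₀ = ⌊√1519⌋ = 38.
With m₀=0, d₀=1 and mₖ₊₁ = dₖaₖ − mₖ, dₖ₊₁ = (n − mₖ₊₁²)/dₖ, aₖ₊₁ = ⌊(a₀+mₖ₊₁)/dₖ₊₁⌋:
  k=1: m=38, d=75, a=1
  k=2: m=37, d=2, a=37
  k=3: m=37, d=75, a=1
  k=4: m=38, d=1, a=76
d=1 and a=2a₀=76 at k=4, so the next step gives (m, d) = (38, 75) again — its k=1 value — and the period has length 4.

[38; 1, 37, 1, 76]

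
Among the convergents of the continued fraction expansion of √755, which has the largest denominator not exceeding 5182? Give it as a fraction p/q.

√755 = [27; 2, 10, 2, 54, …] (period length 4).
Convergents:
  p_0/q_0 = 27/1
  p_1/q_1 = 55/2
  p_2/q_2 = 577/21
  p_3/q_3 = 1209/44
  p_4/q_4 = 65863/2397
  p_5/q_5 = 132935/4838
  p_6/q_6 = 1395213/50777
q_5 = 4838 ≤ 5182 < 50777 = q_6, so the answer is 132935/4838.

132935/4838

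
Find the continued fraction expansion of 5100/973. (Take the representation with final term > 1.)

[5; 4, 7, 8, 4]

5100 = 5×973 + 235
973 = 4×235 + 33
235 = 7×33 + 4
33 = 8×4 + 1
4 = 4×1 + 0  (stop)
So 5100/973 = [5; 4, 7, 8, 4].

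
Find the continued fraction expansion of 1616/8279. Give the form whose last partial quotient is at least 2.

1616 = 0*8279 + 1616
8279 = 5*1616 + 199
1616 = 8*199 + 24
199 = 8*24 + 7
24 = 3*7 + 3
7 = 2*3 + 1
3 = 3*1 + 0  (stop)
So 1616/8279 = [0; 5, 8, 8, 3, 2, 3].

[0; 5, 8, 8, 3, 2, 3]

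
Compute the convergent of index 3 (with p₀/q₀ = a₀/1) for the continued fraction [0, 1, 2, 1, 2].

Using pₖ = aₖpₖ₋₁ + pₖ₋₂, qₖ = aₖqₖ₋₁ + qₖ₋₂ (with p₋₁=1, p₋₂=0, q₋₁=0, q₋₂=1):
  k=0: a=0, p=0, q=1
  k=1: a=1, p=1, q=1
  k=2: a=2, p=2, q=3
  k=3: a=1, p=3, q=4

3/4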